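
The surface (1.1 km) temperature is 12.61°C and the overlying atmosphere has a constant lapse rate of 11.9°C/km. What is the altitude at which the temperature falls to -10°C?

Height above start = (12.61 − (-10)) / 11.9 = 1.9 km
Altitude = 1100 m + 1900 m = 3000 m

3 km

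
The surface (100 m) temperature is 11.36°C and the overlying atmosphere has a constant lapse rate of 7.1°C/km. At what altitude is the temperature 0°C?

1700 m

Height above start = (11.36 − 0) / 7.1 = 1.6 km
Altitude = 100 m + 1600 m = 1700 m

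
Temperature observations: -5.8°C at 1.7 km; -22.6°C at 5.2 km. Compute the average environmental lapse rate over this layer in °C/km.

4.8°C/km

Γ = −ΔT/Δz = (-5.8 − (-22.6)) / (5200 − 1700) m
  = 16.8°C / 3.5 km = 4.8°C/km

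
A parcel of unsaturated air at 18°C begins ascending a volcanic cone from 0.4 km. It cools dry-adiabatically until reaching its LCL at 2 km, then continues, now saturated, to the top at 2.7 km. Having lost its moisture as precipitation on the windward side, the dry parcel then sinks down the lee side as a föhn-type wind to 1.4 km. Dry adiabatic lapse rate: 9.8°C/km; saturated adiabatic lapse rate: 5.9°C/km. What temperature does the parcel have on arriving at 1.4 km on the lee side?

10.93°C

400 → 2000 m (dry, 9.8°C/km): ΔT = -9.8 × 1.6 = -15.68°C → T = 2.32°C
2000 → 2700 m (saturated, 5.9°C/km): ΔT = -5.9 × 0.7 = -4.13°C → T = -1.81°C
2700 → 1400 m (dry descent, 9.8°C/km): ΔT = +9.8 × 1.3 = +12.74°C → T = 10.93°C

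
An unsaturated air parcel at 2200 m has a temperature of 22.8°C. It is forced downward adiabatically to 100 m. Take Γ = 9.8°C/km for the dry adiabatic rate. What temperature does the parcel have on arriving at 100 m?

43.38°C

From 2200 m to 100 m (dry adiabatic): warms by 9.8 × 2.1 = 20.58°C, giving 43.38°C.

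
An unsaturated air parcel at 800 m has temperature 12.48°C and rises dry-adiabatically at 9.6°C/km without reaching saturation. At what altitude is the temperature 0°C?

Height above start = (12.48 − 0) / 9.6 = 1.3 km
Altitude = 800 m + 1300 m = 2100 m

2100 m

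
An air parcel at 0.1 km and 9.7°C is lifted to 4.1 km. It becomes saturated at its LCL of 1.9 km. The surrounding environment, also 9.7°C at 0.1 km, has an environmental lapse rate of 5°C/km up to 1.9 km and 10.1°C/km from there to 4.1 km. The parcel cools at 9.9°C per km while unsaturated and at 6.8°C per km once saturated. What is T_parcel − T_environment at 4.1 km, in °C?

Parcel:
  100 → 1900 m (dry, 9.9°C/km): ΔT = -9.9 × 1.8 = -17.82°C → T = -8.12°C
  1900 → 4100 m (saturated, 6.8°C/km): ΔT = -6.8 × 2.2 = -14.96°C → T = -23.08°C
Environment:
  100 → 1900 m (environment, lower layer, 5°C/km): ΔT = -5 × 1.8 = -9°C → T = 0.7°C
  1900 → 4100 m (environment, upper layer, 10.1°C/km): ΔT = -10.1 × 2.2 = -22.22°C → T = -21.52°C
T_parcel − T_env = -23.08 − (-21.52) = -1.56°C

-1.56°C (parcel cooler than environment)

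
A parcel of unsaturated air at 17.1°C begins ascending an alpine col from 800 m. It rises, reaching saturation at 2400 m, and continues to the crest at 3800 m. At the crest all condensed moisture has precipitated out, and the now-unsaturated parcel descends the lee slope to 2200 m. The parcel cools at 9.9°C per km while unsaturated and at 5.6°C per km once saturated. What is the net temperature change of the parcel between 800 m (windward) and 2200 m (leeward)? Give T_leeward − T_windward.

-7.84°C

800–2400 m, dry: Δz = 1.6 km ⇒ ΔT = -15.84°C; T = 1.26°C
2400–3800 m, saturated: Δz = 1.4 km ⇒ ΔT = -7.84°C; T = -6.58°C
3800–2200 m, dry descent: Δz = 1.6 km ⇒ ΔT = +15.84°C; T = 9.26°C
Net change vs windward start: 9.26 − 17.1 = -7.84°C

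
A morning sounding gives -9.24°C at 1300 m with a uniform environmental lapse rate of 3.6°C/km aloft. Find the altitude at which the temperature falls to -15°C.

Height above start = (-9.24 − (-15)) / 3.6 = 1.6 km
Altitude = 1300 m + 1600 m = 2900 m

2900 m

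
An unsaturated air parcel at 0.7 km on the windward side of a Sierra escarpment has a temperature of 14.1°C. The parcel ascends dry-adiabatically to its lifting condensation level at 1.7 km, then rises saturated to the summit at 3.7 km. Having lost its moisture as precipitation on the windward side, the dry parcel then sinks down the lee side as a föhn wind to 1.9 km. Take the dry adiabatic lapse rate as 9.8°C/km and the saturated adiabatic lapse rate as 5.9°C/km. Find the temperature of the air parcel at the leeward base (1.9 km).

From 700 m to 1700 m (dry): cools by 9.8 × 1 = 9.8°C, giving 4.3°C.
From 1700 m to 3700 m (saturated): cools by 5.9 × 2 = 11.8°C, giving -7.5°C.
From 3700 m to 1900 m (dry descent): warms by 9.8 × 1.8 = 17.64°C, giving 10.14°C.

10.14°C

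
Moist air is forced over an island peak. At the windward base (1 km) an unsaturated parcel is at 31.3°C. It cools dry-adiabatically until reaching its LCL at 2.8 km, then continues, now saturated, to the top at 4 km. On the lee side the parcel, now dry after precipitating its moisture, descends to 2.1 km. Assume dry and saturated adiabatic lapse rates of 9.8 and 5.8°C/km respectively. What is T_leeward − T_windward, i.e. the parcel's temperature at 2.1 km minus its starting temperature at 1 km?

-5.98°C

Dry to 2800 m: -9.8 × 1.8 km = -17.64°C, so T = 13.66°C.
Saturated to 4000 m: -5.8 × 1.2 km = -6.96°C, so T = 6.7°C.
Dry descent to 2100 m: +9.8 × 1.9 km = +18.62°C, so T = 25.32°C.
Net change vs windward start: 25.32 − 31.3 = -5.98°C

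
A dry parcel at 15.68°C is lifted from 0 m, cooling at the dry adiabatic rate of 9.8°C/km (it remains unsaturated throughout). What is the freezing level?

Height above start = (15.68 − 0) / 9.8 = 1.6 km
Altitude = 0 m + 1600 m = 1600 m

1600 m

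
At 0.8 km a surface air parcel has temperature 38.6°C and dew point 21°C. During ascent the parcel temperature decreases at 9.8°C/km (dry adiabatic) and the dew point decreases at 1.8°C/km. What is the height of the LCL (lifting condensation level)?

T and T_d converge at 9.8 − 1.8 = 8°C per km
Height above start = (38.6 − 21) / 8 = 2.2 km
LCL altitude = 800 m + 2200 m = 3000 m

3 km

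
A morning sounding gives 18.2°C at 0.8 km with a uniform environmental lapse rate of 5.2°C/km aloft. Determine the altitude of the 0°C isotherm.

Height above start = (18.2 − 0) / 5.2 = 3.5 km
Altitude = 800 m + 3500 m = 4300 m

4.3 km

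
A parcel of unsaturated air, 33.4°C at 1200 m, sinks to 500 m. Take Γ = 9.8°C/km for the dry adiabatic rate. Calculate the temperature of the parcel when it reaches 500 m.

40.26°C

1200 → 500 m (dry adiabatic, 9.8°C/km): ΔT = +9.8 × 0.7 = +6.86°C → T = 40.26°C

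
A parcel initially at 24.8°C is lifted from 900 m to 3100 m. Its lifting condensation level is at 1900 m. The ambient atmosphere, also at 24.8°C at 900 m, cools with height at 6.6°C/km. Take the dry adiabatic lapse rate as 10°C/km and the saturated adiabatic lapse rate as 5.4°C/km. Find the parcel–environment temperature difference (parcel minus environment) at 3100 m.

Parcel:
  From 900 m to 1900 m (dry): cools by 10 × 1 = 10°C, giving 14.8°C.
  From 1900 m to 3100 m (saturated): cools by 5.4 × 1.2 = 6.48°C, giving 8.32°C.
Environment:
  From 900 m to 3100 m (environment): cools by 6.6 × 2.2 = 14.52°C, giving 10.28°C.
T_parcel − T_env = 8.32 − 10.28 = -1.96°C

-1.96°C (parcel cooler than environment)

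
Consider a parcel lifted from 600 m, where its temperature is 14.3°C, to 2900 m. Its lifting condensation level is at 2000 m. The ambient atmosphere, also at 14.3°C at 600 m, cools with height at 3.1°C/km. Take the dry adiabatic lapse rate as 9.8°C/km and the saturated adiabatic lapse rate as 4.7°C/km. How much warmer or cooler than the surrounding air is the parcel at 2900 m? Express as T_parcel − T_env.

Parcel:
  600–2000 m, dry: Δz = 1.4 km ⇒ ΔT = -13.72°C; T = 0.58°C
  2000–2900 m, saturated: Δz = 0.9 km ⇒ ΔT = -4.23°C; T = -3.65°C
Environment:
  600–2900 m, environment: Δz = 2.3 km ⇒ ΔT = -7.13°C; T = 7.17°C
T_parcel − T_env = -3.65 − 7.17 = -10.82°C

-10.82°C (parcel cooler than environment)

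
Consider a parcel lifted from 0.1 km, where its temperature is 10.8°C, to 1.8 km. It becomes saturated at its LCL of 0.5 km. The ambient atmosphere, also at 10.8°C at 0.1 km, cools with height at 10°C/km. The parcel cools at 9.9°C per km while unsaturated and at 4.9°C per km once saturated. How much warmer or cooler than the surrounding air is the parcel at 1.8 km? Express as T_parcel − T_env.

+6.67°C (parcel warmer than environment)

Parcel:
  Dry to 500 m: -9.9 × 0.4 km = -3.96°C, so T = 6.84°C.
  Saturated to 1800 m: -4.9 × 1.3 km = -6.37°C, so T = 0.47°C.
Environment:
  Environment to 1800 m: -10 × 1.7 km = -17°C, so T = -6.2°C.
T_parcel − T_env = 0.47 − (-6.2) = +6.67°C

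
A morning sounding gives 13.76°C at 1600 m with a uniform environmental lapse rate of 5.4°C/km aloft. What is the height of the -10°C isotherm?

Height above start = (13.76 − (-10)) / 5.4 = 4.4 km
Altitude = 1600 m + 4400 m = 6000 m

6000 m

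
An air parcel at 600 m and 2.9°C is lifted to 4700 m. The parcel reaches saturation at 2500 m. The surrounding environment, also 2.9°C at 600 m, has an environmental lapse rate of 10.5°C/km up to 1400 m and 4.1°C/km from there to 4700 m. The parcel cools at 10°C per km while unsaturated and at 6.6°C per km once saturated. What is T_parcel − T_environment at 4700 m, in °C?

Parcel:
  Dry to 2500 m: -10 × 1.9 km = -19°C, so T = -16.1°C.
  Saturated to 4700 m: -6.6 × 2.2 km = -14.52°C, so T = -30.62°C.
Environment:
  Environment, lower layer to 1400 m: -10.5 × 0.8 km = -8.4°C, so T = -5.5°C.
  Environment, upper layer to 4700 m: -4.1 × 3.3 km = -13.53°C, so T = -19.03°C.
T_parcel − T_env = -30.62 − (-19.03) = -11.59°C

-11.59°C (parcel cooler than environment)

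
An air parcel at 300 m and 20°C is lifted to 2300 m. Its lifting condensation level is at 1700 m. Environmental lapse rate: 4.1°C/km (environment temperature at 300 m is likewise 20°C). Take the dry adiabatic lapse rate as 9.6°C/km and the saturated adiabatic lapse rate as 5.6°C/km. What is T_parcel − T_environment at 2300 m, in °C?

-8.6°C (parcel cooler than environment)

Parcel:
  Dry to 1700 m: -9.6 × 1.4 km = -13.44°C, so T = 6.56°C.
  Saturated to 2300 m: -5.6 × 0.6 km = -3.36°C, so T = 3.2°C.
Environment:
  Environment to 2300 m: -4.1 × 2 km = -8.2°C, so T = 11.8°C.
T_parcel − T_env = 3.2 − 11.8 = -8.6°C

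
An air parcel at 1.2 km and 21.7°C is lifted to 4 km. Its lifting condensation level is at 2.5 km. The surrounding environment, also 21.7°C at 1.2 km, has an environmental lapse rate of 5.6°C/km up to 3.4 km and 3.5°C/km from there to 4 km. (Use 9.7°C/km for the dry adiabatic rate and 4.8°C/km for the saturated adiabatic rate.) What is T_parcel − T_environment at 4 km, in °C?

Parcel:
  From 1200 m to 2500 m (dry): cools by 9.7 × 1.3 = 12.61°C, giving 9.09°C.
  From 2500 m to 4000 m (saturated): cools by 4.8 × 1.5 = 7.2°C, giving 1.89°C.
Environment:
  From 1200 m to 3400 m (environment, lower layer): cools by 5.6 × 2.2 = 12.32°C, giving 9.38°C.
  From 3400 m to 4000 m (environment, upper layer): cools by 3.5 × 0.6 = 2.1°C, giving 7.28°C.
T_parcel − T_env = 1.89 − 7.28 = -5.39°C

-5.39°C (parcel cooler than environment)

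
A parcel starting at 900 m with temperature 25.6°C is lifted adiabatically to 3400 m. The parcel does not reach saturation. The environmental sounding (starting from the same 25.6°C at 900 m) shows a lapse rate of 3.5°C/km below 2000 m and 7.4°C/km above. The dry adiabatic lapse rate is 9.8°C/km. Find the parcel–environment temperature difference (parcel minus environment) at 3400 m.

-10.29°C (parcel cooler than environment)

Parcel:
  900–3400 m, dry: Δz = 2.5 km ⇒ ΔT = -24.5°C; T = 1.1°C
Environment:
  900–2000 m, environment, lower layer: Δz = 1.1 km ⇒ ΔT = -3.85°C; T = 21.75°C
  2000–3400 m, environment, upper layer: Δz = 1.4 km ⇒ ΔT = -10.36°C; T = 11.39°C
T_parcel − T_env = 1.1 − 11.39 = -10.29°C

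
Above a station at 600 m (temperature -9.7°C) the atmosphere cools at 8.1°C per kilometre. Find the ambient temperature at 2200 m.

-22.66°C

Environmental to 2200 m: -8.1 × 1.6 km = -12.96°C, so T = -22.66°C.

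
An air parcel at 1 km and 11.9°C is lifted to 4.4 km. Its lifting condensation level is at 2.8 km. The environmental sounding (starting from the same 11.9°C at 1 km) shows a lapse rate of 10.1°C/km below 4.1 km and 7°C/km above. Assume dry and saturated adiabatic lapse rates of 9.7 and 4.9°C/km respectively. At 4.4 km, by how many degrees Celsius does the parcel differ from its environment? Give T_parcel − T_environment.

+8.11°C (parcel warmer than environment)

Parcel:
  1000 → 2800 m (dry, 9.7°C/km): ΔT = -9.7 × 1.8 = -17.46°C → T = -5.56°C
  2800 → 4400 m (saturated, 4.9°C/km): ΔT = -4.9 × 1.6 = -7.84°C → T = -13.4°C
Environment:
  1000 → 4100 m (environment, lower layer, 10.1°C/km): ΔT = -10.1 × 3.1 = -31.31°C → T = -19.41°C
  4100 → 4400 m (environment, upper layer, 7°C/km): ΔT = -7 × 0.3 = -2.1°C → T = -21.51°C
T_parcel − T_env = -13.4 − (-21.51) = +8.11°C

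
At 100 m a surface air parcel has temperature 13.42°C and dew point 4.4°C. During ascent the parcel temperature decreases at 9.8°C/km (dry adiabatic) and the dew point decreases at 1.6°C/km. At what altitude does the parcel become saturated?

1200 m

T and T_d converge at 9.8 − 1.6 = 8.2°C per km
Height above start = (13.42 − 4.4) / 8.2 = 1.1 km
LCL altitude = 100 m + 1100 m = 1200 m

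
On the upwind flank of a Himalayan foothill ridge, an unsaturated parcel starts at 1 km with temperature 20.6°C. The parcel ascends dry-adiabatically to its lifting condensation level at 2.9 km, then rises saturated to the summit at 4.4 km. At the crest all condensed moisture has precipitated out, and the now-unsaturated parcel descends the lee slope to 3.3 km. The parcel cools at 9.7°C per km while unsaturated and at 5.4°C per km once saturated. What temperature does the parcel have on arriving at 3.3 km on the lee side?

4.74°C

1000–2900 m, dry: Δz = 1.9 km ⇒ ΔT = -18.43°C; T = 2.17°C
2900–4400 m, saturated: Δz = 1.5 km ⇒ ΔT = -8.1°C; T = -5.93°C
4400–3300 m, dry descent: Δz = 1.1 km ⇒ ΔT = +10.67°C; T = 4.74°C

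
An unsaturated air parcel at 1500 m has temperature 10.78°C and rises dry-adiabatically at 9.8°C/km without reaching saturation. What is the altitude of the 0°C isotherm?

Height above start = (10.78 − 0) / 9.8 = 1.1 km
Altitude = 1500 m + 1100 m = 2600 m

2600 m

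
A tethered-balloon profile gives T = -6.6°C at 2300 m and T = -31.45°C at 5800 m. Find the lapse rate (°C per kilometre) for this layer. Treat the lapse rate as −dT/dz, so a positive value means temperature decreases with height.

Γ = −ΔT/Δz = (-6.6 − (-31.45)) / (5800 − 2300) m
  = 24.85°C / 3.5 km = 7.1°C/km

7.1°C/km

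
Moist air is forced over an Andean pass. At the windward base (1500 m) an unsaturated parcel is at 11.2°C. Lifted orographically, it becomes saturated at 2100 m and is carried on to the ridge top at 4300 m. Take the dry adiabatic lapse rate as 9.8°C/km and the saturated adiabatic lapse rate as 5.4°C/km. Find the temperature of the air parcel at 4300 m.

-6.56°C

From 1500 m to 2100 m (dry): cools by 9.8 × 0.6 = 5.88°C, giving 5.32°C.
From 2100 m to 4300 m (saturated): cools by 5.4 × 2.2 = 11.88°C, giving -6.56°C.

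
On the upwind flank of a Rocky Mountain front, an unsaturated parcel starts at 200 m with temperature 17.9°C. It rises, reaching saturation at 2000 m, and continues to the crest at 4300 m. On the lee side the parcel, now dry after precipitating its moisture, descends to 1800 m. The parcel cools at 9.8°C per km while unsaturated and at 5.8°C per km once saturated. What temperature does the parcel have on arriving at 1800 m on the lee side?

From 200 m to 2000 m (dry): cools by 9.8 × 1.8 = 17.64°C, giving 0.26°C.
From 2000 m to 4300 m (saturated): cools by 5.8 × 2.3 = 13.34°C, giving -13.08°C.
From 4300 m to 1800 m (dry descent): warms by 9.8 × 2.5 = 24.5°C, giving 11.42°C.

11.42°C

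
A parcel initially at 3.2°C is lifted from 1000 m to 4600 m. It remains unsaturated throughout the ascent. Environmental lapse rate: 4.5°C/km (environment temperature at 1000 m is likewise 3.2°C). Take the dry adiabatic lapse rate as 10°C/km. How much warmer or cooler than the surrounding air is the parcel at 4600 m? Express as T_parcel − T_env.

Parcel:
  Dry to 4600 m: -10 × 3.6 km = -36°C, so T = -32.8°C.
Environment:
  Environment to 4600 m: -4.5 × 3.6 km = -16.2°C, so T = -13°C.
T_parcel − T_env = -32.8 − (-13) = -19.8°C

-19.8°C (parcel cooler than environment)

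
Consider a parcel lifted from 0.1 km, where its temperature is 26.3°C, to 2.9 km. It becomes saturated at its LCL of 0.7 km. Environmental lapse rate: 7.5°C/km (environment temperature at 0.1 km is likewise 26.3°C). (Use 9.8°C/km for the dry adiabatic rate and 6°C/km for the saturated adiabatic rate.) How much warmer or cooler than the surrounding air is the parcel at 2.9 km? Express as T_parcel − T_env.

Parcel:
  Dry to 700 m: -9.8 × 0.6 km = -5.88°C, so T = 20.42°C.
  Saturated to 2900 m: -6 × 2.2 km = -13.2°C, so T = 7.22°C.
Environment:
  Environment to 2900 m: -7.5 × 2.8 km = -21°C, so T = 5.3°C.
T_parcel − T_env = 7.22 − 5.3 = +1.92°C

+1.92°C (parcel warmer than environment)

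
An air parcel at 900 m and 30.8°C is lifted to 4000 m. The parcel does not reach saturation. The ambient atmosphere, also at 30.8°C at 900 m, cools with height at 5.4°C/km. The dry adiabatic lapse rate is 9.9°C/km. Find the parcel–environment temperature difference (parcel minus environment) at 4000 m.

-13.95°C (parcel cooler than environment)

Parcel:
  Dry to 4000 m: -9.9 × 3.1 km = -30.69°C, so T = 0.11°C.
Environment:
  Environment to 4000 m: -5.4 × 3.1 km = -16.74°C, so T = 14.06°C.
T_parcel − T_env = 0.11 − 14.06 = -13.95°C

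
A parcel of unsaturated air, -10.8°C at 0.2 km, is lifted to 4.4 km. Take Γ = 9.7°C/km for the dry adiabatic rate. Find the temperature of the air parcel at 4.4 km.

-51.54°C

Dry adiabatic to 4400 m: -9.7 × 4.2 km = -40.74°C, so T = -51.54°C.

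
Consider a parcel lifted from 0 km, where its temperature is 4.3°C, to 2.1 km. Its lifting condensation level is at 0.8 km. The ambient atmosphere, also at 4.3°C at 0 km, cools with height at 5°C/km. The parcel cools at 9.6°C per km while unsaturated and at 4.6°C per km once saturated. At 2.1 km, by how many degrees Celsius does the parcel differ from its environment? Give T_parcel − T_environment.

Parcel:
  0–800 m, dry: Δz = 0.8 km ⇒ ΔT = -7.68°C; T = -3.38°C
  800–2100 m, saturated: Δz = 1.3 km ⇒ ΔT = -5.98°C; T = -9.36°C
Environment:
  0–2100 m, environment: Δz = 2.1 km ⇒ ΔT = -10.5°C; T = -6.2°C
T_parcel − T_env = -9.36 − (-6.2) = -3.16°C

-3.16°C (parcel cooler than environment)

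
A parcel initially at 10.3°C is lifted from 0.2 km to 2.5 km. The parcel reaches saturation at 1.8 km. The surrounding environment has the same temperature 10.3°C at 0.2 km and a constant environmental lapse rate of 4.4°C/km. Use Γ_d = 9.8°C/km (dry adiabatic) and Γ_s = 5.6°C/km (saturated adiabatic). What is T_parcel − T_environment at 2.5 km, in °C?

Parcel:
  200 → 1800 m (dry, 9.8°C/km): ΔT = -9.8 × 1.6 = -15.68°C → T = -5.38°C
  1800 → 2500 m (saturated, 5.6°C/km): ΔT = -5.6 × 0.7 = -3.92°C → T = -9.3°C
Environment:
  200 → 2500 m (environment, 4.4°C/km): ΔT = -4.4 × 2.3 = -10.12°C → T = 0.18°C
T_parcel − T_env = -9.3 − 0.18 = -9.48°C

-9.48°C (parcel cooler than environment)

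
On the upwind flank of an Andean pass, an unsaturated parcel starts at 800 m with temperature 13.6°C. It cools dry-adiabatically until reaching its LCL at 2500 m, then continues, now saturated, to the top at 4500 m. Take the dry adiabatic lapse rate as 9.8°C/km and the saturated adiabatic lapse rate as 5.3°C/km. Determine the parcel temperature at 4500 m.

-13.66°C

800–2500 m, dry: Δz = 1.7 km ⇒ ΔT = -16.66°C; T = -3.06°C
2500–4500 m, saturated: Δz = 2 km ⇒ ΔT = -10.6°C; T = -13.66°C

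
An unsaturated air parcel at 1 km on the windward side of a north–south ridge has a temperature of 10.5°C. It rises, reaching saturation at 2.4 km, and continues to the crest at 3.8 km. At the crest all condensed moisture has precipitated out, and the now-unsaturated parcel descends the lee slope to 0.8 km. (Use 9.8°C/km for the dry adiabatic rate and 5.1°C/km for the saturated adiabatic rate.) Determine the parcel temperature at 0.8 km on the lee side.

1000 → 2400 m (dry, 9.8°C/km): ΔT = -9.8 × 1.4 = -13.72°C → T = -3.22°C
2400 → 3800 m (saturated, 5.1°C/km): ΔT = -5.1 × 1.4 = -7.14°C → T = -10.36°C
3800 → 800 m (dry descent, 9.8°C/km): ΔT = +9.8 × 3 = +29.4°C → T = 19.04°C

19.04°C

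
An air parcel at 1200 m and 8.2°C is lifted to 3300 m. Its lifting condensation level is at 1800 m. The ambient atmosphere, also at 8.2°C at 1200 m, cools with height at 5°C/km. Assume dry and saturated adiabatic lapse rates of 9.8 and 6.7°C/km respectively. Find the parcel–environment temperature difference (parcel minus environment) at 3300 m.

-5.43°C (parcel cooler than environment)

Parcel:
  Dry to 1800 m: -9.8 × 0.6 km = -5.88°C, so T = 2.32°C.
  Saturated to 3300 m: -6.7 × 1.5 km = -10.05°C, so T = -7.73°C.
Environment:
  Environment to 3300 m: -5 × 2.1 km = -10.5°C, so T = -2.3°C.
T_parcel − T_env = -7.73 − (-2.3) = -5.43°C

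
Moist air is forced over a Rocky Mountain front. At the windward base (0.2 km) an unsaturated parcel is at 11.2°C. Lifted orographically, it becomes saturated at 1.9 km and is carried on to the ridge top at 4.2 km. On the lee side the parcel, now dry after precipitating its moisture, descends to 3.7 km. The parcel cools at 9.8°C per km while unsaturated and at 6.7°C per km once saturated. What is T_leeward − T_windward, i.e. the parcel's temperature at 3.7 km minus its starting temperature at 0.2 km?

-27.17°C

Dry to 1900 m: -9.8 × 1.7 km = -16.66°C, so T = -5.46°C.
Saturated to 4200 m: -6.7 × 2.3 km = -15.41°C, so T = -20.87°C.
Dry descent to 3700 m: +9.8 × 0.5 km = +4.9°C, so T = -15.97°C.
Net change vs windward start: -15.97 − 11.2 = -27.17°C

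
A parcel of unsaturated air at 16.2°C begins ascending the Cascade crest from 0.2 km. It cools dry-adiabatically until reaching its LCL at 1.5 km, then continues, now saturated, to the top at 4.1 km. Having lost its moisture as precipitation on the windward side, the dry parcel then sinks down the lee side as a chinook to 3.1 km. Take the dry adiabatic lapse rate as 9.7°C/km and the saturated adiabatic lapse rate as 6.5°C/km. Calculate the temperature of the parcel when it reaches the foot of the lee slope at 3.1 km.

From 200 m to 1500 m (dry): cools by 9.7 × 1.3 = 12.61°C, giving 3.59°C.
From 1500 m to 4100 m (saturated): cools by 6.5 × 2.6 = 16.9°C, giving -13.31°C.
From 4100 m to 3100 m (dry descent): warms by 9.7 × 1 = 9.7°C, giving -3.61°C.

-3.61°C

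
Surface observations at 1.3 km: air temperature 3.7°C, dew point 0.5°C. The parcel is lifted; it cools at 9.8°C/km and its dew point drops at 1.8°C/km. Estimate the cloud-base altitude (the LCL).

T and T_d converge at 9.8 − 1.8 = 8°C per km
Height above start = (3.7 − 0.5) / 8 = 0.4 km
LCL altitude = 1300 m + 400 m = 1700 m

1.7 km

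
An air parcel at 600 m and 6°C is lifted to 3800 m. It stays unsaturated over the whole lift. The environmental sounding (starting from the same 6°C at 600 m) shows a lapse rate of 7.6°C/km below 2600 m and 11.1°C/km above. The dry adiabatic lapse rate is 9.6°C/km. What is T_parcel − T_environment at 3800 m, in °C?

Parcel:
  600 → 3800 m (dry, 9.6°C/km): ΔT = -9.6 × 3.2 = -30.72°C → T = -24.72°C
Environment:
  600 → 2600 m (environment, lower layer, 7.6°C/km): ΔT = -7.6 × 2 = -15.2°C → T = -9.2°C
  2600 → 3800 m (environment, upper layer, 11.1°C/km): ΔT = -11.1 × 1.2 = -13.32°C → T = -22.52°C
T_parcel − T_env = -24.72 − (-22.52) = -2.2°C

-2.2°C (parcel cooler than environment)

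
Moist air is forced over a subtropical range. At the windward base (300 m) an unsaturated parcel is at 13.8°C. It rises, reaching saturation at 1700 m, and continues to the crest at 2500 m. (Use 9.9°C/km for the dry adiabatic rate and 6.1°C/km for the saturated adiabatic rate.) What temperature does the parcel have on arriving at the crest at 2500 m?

-4.94°C

From 300 m to 1700 m (dry): cools by 9.9 × 1.4 = 13.86°C, giving -0.06°C.
From 1700 m to 2500 m (saturated): cools by 6.1 × 0.8 = 4.88°C, giving -4.94°C.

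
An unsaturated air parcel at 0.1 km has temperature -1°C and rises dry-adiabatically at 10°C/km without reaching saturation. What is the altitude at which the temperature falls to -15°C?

Height above start = (-1 − (-15)) / 10 = 1.4 km
Altitude = 100 m + 1400 m = 1500 m

1.5 km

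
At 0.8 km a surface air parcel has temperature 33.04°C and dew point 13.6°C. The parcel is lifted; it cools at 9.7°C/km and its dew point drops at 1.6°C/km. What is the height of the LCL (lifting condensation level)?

T and T_d converge at 9.7 − 1.6 = 8.1°C per km
Height above start = (33.04 − 13.6) / 8.1 = 2.4 km
LCL altitude = 800 m + 2400 m = 3200 m

3.2 km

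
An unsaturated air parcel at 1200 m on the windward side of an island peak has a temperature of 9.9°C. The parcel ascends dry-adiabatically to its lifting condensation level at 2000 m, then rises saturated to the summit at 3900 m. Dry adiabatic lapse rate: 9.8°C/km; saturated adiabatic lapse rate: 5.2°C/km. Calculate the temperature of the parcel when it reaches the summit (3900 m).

-7.82°C

1200–2000 m, dry: Δz = 0.8 km ⇒ ΔT = -7.84°C; T = 2.06°C
2000–3900 m, saturated: Δz = 1.9 km ⇒ ΔT = -9.88°C; T = -7.82°C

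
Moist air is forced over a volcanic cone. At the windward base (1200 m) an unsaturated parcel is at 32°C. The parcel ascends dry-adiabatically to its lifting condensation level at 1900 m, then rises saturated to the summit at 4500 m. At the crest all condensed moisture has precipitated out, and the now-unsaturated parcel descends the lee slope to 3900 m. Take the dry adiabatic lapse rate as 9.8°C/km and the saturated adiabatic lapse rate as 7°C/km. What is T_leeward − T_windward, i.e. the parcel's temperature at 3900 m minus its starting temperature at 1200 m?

Dry to 1900 m: -9.8 × 0.7 km = -6.86°C, so T = 25.14°C.
Saturated to 4500 m: -7 × 2.6 km = -18.2°C, so T = 6.94°C.
Dry descent to 3900 m: +9.8 × 0.6 km = +5.88°C, so T = 12.82°C.
Net change vs windward start: 12.82 − 32 = -19.18°C

-19.18°C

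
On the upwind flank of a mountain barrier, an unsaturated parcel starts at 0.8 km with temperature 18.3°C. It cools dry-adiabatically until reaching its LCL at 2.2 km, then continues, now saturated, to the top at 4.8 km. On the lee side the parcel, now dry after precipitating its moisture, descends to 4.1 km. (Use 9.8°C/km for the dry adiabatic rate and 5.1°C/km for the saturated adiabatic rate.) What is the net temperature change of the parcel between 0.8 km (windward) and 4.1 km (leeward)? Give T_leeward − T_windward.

From 800 m to 2200 m (dry): cools by 9.8 × 1.4 = 13.72°C, giving 4.58°C.
From 2200 m to 4800 m (saturated): cools by 5.1 × 2.6 = 13.26°C, giving -8.68°C.
From 4800 m to 4100 m (dry descent): warms by 9.8 × 0.7 = 6.86°C, giving -1.82°C.
Net change vs windward start: -1.82 − 18.3 = -20.12°C

-20.12°C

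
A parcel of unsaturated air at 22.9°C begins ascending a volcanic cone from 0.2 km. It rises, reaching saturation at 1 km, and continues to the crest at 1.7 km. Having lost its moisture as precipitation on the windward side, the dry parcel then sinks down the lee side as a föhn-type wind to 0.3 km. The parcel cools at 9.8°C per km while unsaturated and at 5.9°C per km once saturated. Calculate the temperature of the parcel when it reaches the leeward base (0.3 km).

Dry to 1000 m: -9.8 × 0.8 km = -7.84°C, so T = 15.06°C.
Saturated to 1700 m: -5.9 × 0.7 km = -4.13°C, so T = 10.93°C.
Dry descent to 300 m: +9.8 × 1.4 km = +13.72°C, so T = 24.65°C.

24.65°C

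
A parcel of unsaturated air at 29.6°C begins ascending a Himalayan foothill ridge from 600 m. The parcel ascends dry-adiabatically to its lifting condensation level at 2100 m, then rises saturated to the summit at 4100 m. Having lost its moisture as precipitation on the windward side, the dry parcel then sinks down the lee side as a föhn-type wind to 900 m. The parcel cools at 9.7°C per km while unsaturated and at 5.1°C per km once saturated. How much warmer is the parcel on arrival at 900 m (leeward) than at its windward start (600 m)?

+6.29°C

Dry to 2100 m: -9.7 × 1.5 km = -14.55°C, so T = 15.05°C.
Saturated to 4100 m: -5.1 × 2 km = -10.2°C, so T = 4.85°C.
Dry descent to 900 m: +9.7 × 3.2 km = +31.04°C, so T = 35.89°C.
Net change vs windward start: 35.89 − 29.6 = +6.29°C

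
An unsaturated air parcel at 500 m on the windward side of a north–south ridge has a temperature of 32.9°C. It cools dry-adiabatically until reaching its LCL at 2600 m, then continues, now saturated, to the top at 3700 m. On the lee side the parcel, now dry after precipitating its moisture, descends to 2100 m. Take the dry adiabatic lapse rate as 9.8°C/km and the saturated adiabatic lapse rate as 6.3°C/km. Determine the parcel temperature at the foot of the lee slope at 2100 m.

21.07°C

500 → 2600 m (dry, 9.8°C/km): ΔT = -9.8 × 2.1 = -20.58°C → T = 12.32°C
2600 → 3700 m (saturated, 6.3°C/km): ΔT = -6.3 × 1.1 = -6.93°C → T = 5.39°C
3700 → 2100 m (dry descent, 9.8°C/km): ΔT = +9.8 × 1.6 = +15.68°C → T = 21.07°C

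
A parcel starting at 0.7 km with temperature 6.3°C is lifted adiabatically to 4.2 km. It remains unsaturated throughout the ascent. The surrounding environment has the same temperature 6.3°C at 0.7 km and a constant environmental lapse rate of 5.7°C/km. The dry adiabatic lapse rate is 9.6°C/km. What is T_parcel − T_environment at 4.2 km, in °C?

-13.65°C (parcel cooler than environment)

Parcel:
  700 → 4200 m (dry, 9.6°C/km): ΔT = -9.6 × 3.5 = -33.6°C → T = -27.3°C
Environment:
  700 → 4200 m (environment, 5.7°C/km): ΔT = -5.7 × 3.5 = -19.95°C → T = -13.65°C
T_parcel − T_env = -27.3 − (-13.65) = -13.65°C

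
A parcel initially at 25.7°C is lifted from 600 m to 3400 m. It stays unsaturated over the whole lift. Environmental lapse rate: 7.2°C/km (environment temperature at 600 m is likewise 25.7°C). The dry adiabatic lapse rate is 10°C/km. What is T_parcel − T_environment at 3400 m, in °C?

Parcel:
  From 600 m to 3400 m (dry): cools by 10 × 2.8 = 28°C, giving -2.3°C.
Environment:
  From 600 m to 3400 m (environment): cools by 7.2 × 2.8 = 20.16°C, giving 5.54°C.
T_parcel − T_env = -2.3 − 5.54 = -7.84°C

-7.84°C (parcel cooler than environment)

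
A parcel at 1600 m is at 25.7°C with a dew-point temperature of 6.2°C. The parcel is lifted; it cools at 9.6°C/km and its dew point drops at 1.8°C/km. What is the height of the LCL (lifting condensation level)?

4100 m

T and T_d converge at 9.6 − 1.8 = 7.8°C per km
Height above start = (25.7 − 6.2) / 7.8 = 2.5 km
LCL altitude = 1600 m + 2500 m = 4100 m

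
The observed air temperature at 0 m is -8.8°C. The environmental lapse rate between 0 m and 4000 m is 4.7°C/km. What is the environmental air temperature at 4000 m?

-27.6°C

Environmental to 4000 m: -4.7 × 4 km = -18.8°C, so T = -27.6°C.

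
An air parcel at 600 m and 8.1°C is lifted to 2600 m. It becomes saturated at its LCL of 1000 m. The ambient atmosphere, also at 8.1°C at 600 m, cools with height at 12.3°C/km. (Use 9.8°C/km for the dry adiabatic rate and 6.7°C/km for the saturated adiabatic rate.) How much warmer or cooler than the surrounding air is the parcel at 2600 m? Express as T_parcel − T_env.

Parcel:
  600–1000 m, dry: Δz = 0.4 km ⇒ ΔT = -3.92°C; T = 4.18°C
  1000–2600 m, saturated: Δz = 1.6 km ⇒ ΔT = -10.72°C; T = -6.54°C
Environment:
  600–2600 m, environment: Δz = 2 km ⇒ ΔT = -24.6°C; T = -16.5°C
T_parcel − T_env = -6.54 − (-16.5) = +9.96°C

+9.96°C (parcel warmer than environment)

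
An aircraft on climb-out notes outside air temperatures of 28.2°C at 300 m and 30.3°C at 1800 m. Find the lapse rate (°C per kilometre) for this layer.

-1.4°C/km

Γ = −ΔT/Δz = (28.2 − 30.3) / (1800 − 300) m
  = -2.1°C / 1.5 km = -1.4°C/km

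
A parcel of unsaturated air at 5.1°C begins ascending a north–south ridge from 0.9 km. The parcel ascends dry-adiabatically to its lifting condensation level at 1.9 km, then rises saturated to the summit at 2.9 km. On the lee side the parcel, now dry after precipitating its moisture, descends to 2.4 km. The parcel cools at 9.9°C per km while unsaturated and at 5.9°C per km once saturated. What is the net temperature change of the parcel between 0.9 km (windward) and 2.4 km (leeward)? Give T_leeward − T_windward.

Dry to 1900 m: -9.9 × 1 km = -9.9°C, so T = -4.8°C.
Saturated to 2900 m: -5.9 × 1 km = -5.9°C, so T = -10.7°C.
Dry descent to 2400 m: +9.9 × 0.5 km = +4.95°C, so T = -5.75°C.
Net change vs windward start: -5.75 − 5.1 = -10.85°C

-10.85°C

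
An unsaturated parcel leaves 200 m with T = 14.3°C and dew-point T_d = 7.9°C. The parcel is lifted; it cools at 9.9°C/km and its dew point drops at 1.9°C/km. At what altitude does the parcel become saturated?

1000 m

T and T_d converge at 9.9 − 1.9 = 8°C per km
Height above start = (14.3 − 7.9) / 8 = 0.8 km
LCL altitude = 200 m + 800 m = 1000 m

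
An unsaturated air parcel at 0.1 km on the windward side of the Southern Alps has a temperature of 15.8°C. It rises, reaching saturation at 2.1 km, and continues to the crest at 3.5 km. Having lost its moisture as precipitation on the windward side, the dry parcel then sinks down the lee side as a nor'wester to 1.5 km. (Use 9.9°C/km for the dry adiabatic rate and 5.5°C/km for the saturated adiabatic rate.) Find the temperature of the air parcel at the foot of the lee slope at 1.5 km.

100 → 2100 m (dry, 9.9°C/km): ΔT = -9.9 × 2 = -19.8°C → T = -4°C
2100 → 3500 m (saturated, 5.5°C/km): ΔT = -5.5 × 1.4 = -7.7°C → T = -11.7°C
3500 → 1500 m (dry descent, 9.9°C/km): ΔT = +9.9 × 2 = +19.8°C → T = 8.1°C

8.1°C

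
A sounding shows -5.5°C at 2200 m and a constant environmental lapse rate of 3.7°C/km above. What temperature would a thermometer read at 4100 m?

2200–4100 m, environmental: Δz = 1.9 km ⇒ ΔT = -7.03°C; T = -12.53°C

-12.53°C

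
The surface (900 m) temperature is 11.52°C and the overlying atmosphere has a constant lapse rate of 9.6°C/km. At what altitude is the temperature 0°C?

2100 m

Height above start = (11.52 − 0) / 9.6 = 1.2 km
Altitude = 900 m + 1200 m = 2100 m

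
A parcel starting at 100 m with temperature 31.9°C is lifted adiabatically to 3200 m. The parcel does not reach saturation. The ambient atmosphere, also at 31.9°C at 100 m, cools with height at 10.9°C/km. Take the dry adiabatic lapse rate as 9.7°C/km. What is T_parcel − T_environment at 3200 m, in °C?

Parcel:
  100 → 3200 m (dry, 9.7°C/km): ΔT = -9.7 × 3.1 = -30.07°C → T = 1.83°C
Environment:
  100 → 3200 m (environment, 10.9°C/km): ΔT = -10.9 × 3.1 = -33.79°C → T = -1.89°C
T_parcel − T_env = 1.83 − (-1.89) = +3.72°C

+3.72°C (parcel warmer than environment)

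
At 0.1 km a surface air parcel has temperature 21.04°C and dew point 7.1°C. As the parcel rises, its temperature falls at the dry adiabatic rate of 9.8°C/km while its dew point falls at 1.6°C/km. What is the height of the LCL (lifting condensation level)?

T and T_d converge at 9.8 − 1.6 = 8.2°C per km
Height above start = (21.04 − 7.1) / 8.2 = 1.7 km
LCL altitude = 100 m + 1700 m = 1800 m

1.8 km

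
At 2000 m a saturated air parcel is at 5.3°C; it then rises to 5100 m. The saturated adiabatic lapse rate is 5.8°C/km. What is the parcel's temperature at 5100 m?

2000 → 5100 m (saturated adiabatic, 5.8°C/km): ΔT = -5.8 × 3.1 = -17.98°C → T = -12.68°C

-12.68°C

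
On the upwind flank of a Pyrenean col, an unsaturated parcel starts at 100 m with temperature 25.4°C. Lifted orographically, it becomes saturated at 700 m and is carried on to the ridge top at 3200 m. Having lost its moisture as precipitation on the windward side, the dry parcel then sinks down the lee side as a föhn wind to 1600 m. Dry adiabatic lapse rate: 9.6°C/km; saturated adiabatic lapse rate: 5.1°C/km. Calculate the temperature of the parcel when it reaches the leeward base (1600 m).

22.25°C

From 100 m to 700 m (dry): cools by 9.6 × 0.6 = 5.76°C, giving 19.64°C.
From 700 m to 3200 m (saturated): cools by 5.1 × 2.5 = 12.75°C, giving 6.89°C.
From 3200 m to 1600 m (dry descent): warms by 9.6 × 1.6 = 15.36°C, giving 22.25°C.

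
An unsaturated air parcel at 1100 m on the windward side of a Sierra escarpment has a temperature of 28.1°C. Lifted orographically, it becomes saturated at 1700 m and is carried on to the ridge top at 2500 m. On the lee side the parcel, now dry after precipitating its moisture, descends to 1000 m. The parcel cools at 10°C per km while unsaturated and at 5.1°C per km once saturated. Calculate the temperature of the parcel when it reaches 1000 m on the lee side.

From 1100 m to 1700 m (dry): cools by 10 × 0.6 = 6°C, giving 22.1°C.
From 1700 m to 2500 m (saturated): cools by 5.1 × 0.8 = 4.08°C, giving 18.02°C.
From 2500 m to 1000 m (dry descent): warms by 10 × 1.5 = 15°C, giving 33.02°C.

33.02°C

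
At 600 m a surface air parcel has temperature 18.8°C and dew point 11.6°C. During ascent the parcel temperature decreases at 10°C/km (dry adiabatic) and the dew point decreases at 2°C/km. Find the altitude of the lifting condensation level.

T and T_d converge at 10 − 2 = 8°C per km
Height above start = (18.8 − 11.6) / 8 = 0.9 km
LCL altitude = 600 m + 900 m = 1500 m

1500 m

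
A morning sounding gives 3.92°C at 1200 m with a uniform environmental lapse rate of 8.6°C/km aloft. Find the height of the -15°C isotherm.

3400 m

Height above start = (3.92 − (-15)) / 8.6 = 2.2 km
Altitude = 1200 m + 2200 m = 3400 m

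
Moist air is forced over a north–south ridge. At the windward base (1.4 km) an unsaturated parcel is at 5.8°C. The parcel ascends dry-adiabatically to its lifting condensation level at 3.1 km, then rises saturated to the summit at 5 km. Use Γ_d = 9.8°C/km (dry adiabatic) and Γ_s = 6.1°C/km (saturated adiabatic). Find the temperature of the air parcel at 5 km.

1400–3100 m, dry: Δz = 1.7 km ⇒ ΔT = -16.66°C; T = -10.86°C
3100–5000 m, saturated: Δz = 1.9 km ⇒ ΔT = -11.59°C; T = -22.45°C

-22.45°C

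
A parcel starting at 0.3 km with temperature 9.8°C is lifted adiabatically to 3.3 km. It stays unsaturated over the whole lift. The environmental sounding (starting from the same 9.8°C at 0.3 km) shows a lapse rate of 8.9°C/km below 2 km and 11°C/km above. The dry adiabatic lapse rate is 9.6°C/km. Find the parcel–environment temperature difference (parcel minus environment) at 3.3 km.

Parcel:
  300 → 3300 m (dry, 9.6°C/km): ΔT = -9.6 × 3 = -28.8°C → T = -19°C
Environment:
  300 → 2000 m (environment, lower layer, 8.9°C/km): ΔT = -8.9 × 1.7 = -15.13°C → T = -5.33°C
  2000 → 3300 m (environment, upper layer, 11°C/km): ΔT = -11 × 1.3 = -14.3°C → T = -19.63°C
T_parcel − T_env = -19 − (-19.63) = +0.63°C

+0.63°C (parcel warmer than environment)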